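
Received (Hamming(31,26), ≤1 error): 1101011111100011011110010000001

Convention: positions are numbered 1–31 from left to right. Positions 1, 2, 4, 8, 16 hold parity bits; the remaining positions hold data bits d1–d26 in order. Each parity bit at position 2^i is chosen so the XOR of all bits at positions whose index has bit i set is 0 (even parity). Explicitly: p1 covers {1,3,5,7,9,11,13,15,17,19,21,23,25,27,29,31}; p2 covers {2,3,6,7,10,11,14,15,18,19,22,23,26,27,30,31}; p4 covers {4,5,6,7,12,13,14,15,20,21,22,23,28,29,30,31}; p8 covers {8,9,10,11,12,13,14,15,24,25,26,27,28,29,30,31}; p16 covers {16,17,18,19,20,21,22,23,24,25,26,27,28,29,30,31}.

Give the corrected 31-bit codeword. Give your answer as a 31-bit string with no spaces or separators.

s1 (pos 1,3,5,7,9,11,13,15,17,19,21,23,25,27,29,31): 1⊕0⊕0⊕1⊕1⊕1⊕0⊕1⊕0⊕1⊕1⊕0⊕0⊕0⊕0⊕1 = 0
s2 (pos 2,3,6,7,10,11,14,15,18,19,22,23,26,27,30,31): 1⊕0⊕1⊕1⊕1⊕1⊕0⊕1⊕1⊕1⊕0⊕0⊕0⊕0⊕0⊕1 = 1
s4 (pos 4,5,6,7,12,13,14,15,20,21,22,23,28,29,30,31): 1⊕0⊕1⊕1⊕0⊕0⊕0⊕1⊕1⊕1⊕0⊕0⊕0⊕0⊕0⊕1 = 1
s8 (pos 8,9,10,11,12,13,14,15,24,25,26,27,28,29,30,31): 1⊕1⊕1⊕1⊕0⊕0⊕0⊕1⊕1⊕0⊕0⊕0⊕0⊕0⊕0⊕1 = 1
s16 (pos 16,17,18,19,20,21,22,23,24,25,26,27,28,29,30,31): 1⊕0⊕1⊕1⊕1⊕1⊕0⊕0⊕1⊕0⊕0⊕0⊕0⊕0⊕0⊕1 = 1
Syndrome s16…s1 = 11110 → error at position 30.
Flip position 30: 1101011111100011011110010000001 → 1101011111100011011110010000011

1101011111100011011110010000011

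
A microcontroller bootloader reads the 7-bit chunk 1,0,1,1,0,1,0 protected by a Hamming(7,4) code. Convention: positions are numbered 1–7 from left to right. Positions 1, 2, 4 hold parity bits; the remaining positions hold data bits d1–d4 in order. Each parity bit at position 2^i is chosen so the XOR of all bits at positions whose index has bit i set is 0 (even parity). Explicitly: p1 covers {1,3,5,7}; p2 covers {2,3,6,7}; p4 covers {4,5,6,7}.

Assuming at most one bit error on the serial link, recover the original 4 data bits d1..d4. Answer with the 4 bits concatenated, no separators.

s1 (pos 1,3,5,7): 1⊕1⊕0⊕0 = 0
s2 (pos 2,3,6,7): 0⊕1⊕1⊕0 = 0
s4 (pos 4,5,6,7): 1⊕0⊕1⊕0 = 0
Syndrome s4…s1 = 000 → no error.
Read data bits from positions 3,5,6,7: 1010

1010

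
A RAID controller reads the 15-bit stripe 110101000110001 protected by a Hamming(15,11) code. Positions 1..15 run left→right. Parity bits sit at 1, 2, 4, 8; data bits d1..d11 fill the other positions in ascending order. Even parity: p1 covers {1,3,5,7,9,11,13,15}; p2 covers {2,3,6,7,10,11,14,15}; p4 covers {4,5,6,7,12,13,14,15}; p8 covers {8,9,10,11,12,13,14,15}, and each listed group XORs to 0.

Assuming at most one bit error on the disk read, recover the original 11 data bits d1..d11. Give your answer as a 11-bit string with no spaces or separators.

s1 (pos 1,3,5,7,9,11,13,15): 1⊕0⊕0⊕0⊕0⊕1⊕0⊕1 = 1
s2 (pos 2,3,6,7,10,11,14,15): 1⊕0⊕1⊕0⊕1⊕1⊕0⊕1 = 1
s4 (pos 4,5,6,7,12,13,14,15): 1⊕0⊕1⊕0⊕0⊕0⊕0⊕1 = 1
s8 (pos 8,9,10,11,12,13,14,15): 0⊕0⊕1⊕1⊕0⊕0⊕0⊕1 = 1
Syndrome s8…s1 = 1111 → error at position 15.
Flip position 15: 110101000110001 → 110101000110000
Read data bits from positions 3,5,6,7,9,10,11,12,13,14,15: 00100110000

00100110000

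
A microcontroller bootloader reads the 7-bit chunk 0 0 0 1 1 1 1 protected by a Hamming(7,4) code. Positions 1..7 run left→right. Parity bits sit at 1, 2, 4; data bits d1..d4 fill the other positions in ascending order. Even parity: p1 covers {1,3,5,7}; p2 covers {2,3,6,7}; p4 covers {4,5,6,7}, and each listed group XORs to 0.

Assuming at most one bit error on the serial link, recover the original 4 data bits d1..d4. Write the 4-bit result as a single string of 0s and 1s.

0111

s1 (pos 1,3,5,7): 0⊕0⊕1⊕1 = 0
s2 (pos 2,3,6,7): 0⊕0⊕1⊕1 = 0
s4 (pos 4,5,6,7): 1⊕1⊕1⊕1 = 0
Syndrome s4…s1 = 000 → no error.
Read data bits from positions 3,5,6,7: 0111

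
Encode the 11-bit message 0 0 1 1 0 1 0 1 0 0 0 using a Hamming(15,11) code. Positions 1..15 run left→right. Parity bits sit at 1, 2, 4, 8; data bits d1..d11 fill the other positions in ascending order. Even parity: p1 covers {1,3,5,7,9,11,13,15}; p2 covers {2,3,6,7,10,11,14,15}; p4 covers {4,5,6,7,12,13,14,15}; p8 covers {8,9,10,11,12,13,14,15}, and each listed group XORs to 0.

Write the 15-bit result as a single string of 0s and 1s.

110101100101000

Place data at non-parity positions: p1 p2 0 p4 0 1 1 p8 0 1 0 1 0 0 0
p1 (pos 1,3,5,7,9,11,13,15): XOR of data positions = 0⊕0⊕1⊕0⊕0⊕0⊕0 = 1
p2 (pos 2,3,6,7,10,11,14,15): XOR of data positions = 0⊕1⊕1⊕1⊕0⊕0⊕0 = 1
p4 (pos 4,5,6,7,12,13,14,15): XOR of data positions = 0⊕1⊕1⊕1⊕0⊕0⊕0 = 1
p8 (pos 8,9,10,11,12,13,14,15): XOR of data positions = 0⊕1⊕0⊕1⊕0⊕0⊕0 = 0
Codeword: 110101100101000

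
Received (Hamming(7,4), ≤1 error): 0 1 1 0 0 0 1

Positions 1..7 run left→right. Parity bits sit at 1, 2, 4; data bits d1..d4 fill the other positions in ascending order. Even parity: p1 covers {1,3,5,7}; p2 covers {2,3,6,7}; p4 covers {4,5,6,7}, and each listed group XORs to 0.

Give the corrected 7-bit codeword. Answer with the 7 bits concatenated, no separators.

s1 (pos 1,3,5,7): 0⊕1⊕0⊕1 = 0
s2 (pos 2,3,6,7): 1⊕1⊕0⊕1 = 1
s4 (pos 4,5,6,7): 0⊕0⊕0⊕1 = 1
Syndrome s4…s1 = 110 → error at position 6.
Flip position 6: 0110001 → 0110011

0110011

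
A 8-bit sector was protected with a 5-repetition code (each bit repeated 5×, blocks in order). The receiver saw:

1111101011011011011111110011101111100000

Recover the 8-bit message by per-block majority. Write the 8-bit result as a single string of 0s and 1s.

Block 1 (11111): 5 ones → 1
Block 2 (01011): 3 ones → 1
Block 3 (01101): 3 ones → 1
Block 4 (10111): 4 ones → 1
Block 5 (11110): 4 ones → 1
Block 6 (01110): 3 ones → 1
Block 7 (11111): 5 ones → 1
Block 8 (00000): 0 ones → 0

11111110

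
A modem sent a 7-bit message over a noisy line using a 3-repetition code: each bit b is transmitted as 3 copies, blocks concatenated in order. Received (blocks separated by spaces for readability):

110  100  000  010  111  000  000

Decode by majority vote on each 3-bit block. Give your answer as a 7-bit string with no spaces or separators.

1000100

Block 1 (110): 2 ones → 1
Block 2 (100): 1 one → 0
Block 3 (000): 0 ones → 0
Block 4 (010): 1 one → 0
Block 5 (111): 3 ones → 1
Block 6 (000): 0 ones → 0
Block 7 (000): 0 ones → 0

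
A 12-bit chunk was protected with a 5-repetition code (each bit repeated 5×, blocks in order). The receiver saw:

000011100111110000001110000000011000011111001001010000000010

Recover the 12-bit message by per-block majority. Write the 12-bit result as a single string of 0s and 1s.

011010011000

Block 1 (00001): 1 one → 0
Block 2 (11001): 3 ones → 1
Block 3 (11110): 4 ones → 1
Block 4 (00000): 0 ones → 0
Block 5 (11100): 3 ones → 1
Block 6 (00000): 0 ones → 0
Block 7 (01100): 2 ones → 0
Block 8 (00111): 3 ones → 1
Block 9 (11001): 3 ones → 1
Block 10 (00101): 2 ones → 0
Block 11 (00000): 0 ones → 0
Block 12 (00010): 1 one → 0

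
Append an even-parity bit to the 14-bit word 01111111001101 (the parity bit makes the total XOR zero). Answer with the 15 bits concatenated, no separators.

XOR of the 14 data bits: 0⊕1⊕1⊕1⊕1⊕1⊕1⊕1⊕0⊕0⊕1⊕1⊕0⊕1 = 0
Parity bit = 0 (so all 15 bits XOR to 0).

011111110011010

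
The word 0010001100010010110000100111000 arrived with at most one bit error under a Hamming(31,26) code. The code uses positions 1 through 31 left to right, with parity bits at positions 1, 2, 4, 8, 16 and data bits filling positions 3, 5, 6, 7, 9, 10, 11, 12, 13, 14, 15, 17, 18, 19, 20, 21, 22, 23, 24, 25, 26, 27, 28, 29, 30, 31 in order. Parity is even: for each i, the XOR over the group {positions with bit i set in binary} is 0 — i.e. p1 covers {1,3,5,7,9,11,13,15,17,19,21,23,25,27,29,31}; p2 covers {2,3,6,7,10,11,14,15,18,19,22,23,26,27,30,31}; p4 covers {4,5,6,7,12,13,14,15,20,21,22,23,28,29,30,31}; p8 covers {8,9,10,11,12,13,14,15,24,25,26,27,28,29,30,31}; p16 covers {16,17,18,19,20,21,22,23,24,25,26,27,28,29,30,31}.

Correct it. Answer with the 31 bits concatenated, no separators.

0010011100010010110000100111000

s1 (pos 1,3,5,7,9,11,13,15,17,19,21,23,25,27,29,31): 0⊕1⊕0⊕1⊕0⊕0⊕0⊕1⊕1⊕0⊕0⊕1⊕0⊕1⊕0⊕0 = 0
s2 (pos 2,3,6,7,10,11,14,15,18,19,22,23,26,27,30,31): 0⊕1⊕0⊕1⊕0⊕0⊕0⊕1⊕1⊕0⊕0⊕1⊕1⊕1⊕0⊕0 = 1
s4 (pos 4,5,6,7,12,13,14,15,20,21,22,23,28,29,30,31): 0⊕0⊕0⊕1⊕1⊕0⊕0⊕1⊕0⊕0⊕0⊕1⊕1⊕0⊕0⊕0 = 1
s8 (pos 8,9,10,11,12,13,14,15,24,25,26,27,28,29,30,31): 1⊕0⊕0⊕0⊕1⊕0⊕0⊕1⊕0⊕0⊕1⊕1⊕1⊕0⊕0⊕0 = 0
s16 (pos 16,17,18,19,20,21,22,23,24,25,26,27,28,29,30,31): 0⊕1⊕1⊕0⊕0⊕0⊕0⊕1⊕0⊕0⊕1⊕1⊕1⊕0⊕0⊕0 = 0
Syndrome s16…s1 = 00110 → error at position 6.
Flip position 6: 0010001100010010110000100111000 → 0010011100010010110000100111000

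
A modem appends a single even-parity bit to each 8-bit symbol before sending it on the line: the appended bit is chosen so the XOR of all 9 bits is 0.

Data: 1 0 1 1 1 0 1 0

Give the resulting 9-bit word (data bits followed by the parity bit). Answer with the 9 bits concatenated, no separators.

XOR of the 8 data bits: 1⊕0⊕1⊕1⊕1⊕0⊕1⊕0 = 1
Parity bit = 1 (so all 9 bits XOR to 0).

101110101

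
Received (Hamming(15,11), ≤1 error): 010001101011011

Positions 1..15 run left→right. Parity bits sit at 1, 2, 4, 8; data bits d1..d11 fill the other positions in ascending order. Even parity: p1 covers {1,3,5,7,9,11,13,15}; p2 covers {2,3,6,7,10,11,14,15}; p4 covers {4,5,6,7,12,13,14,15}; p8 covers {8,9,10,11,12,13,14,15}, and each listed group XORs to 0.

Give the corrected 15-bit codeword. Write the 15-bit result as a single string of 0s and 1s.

010001101010011

s1 (pos 1,3,5,7,9,11,13,15): 0⊕0⊕0⊕1⊕1⊕1⊕0⊕1 = 0
s2 (pos 2,3,6,7,10,11,14,15): 1⊕0⊕1⊕1⊕0⊕1⊕1⊕1 = 0
s4 (pos 4,5,6,7,12,13,14,15): 0⊕0⊕1⊕1⊕1⊕0⊕1⊕1 = 1
s8 (pos 8,9,10,11,12,13,14,15): 0⊕1⊕0⊕1⊕1⊕0⊕1⊕1 = 1
Syndrome s8…s1 = 1100 → error at position 12.
Flip position 12: 010001101011011 → 010001101010011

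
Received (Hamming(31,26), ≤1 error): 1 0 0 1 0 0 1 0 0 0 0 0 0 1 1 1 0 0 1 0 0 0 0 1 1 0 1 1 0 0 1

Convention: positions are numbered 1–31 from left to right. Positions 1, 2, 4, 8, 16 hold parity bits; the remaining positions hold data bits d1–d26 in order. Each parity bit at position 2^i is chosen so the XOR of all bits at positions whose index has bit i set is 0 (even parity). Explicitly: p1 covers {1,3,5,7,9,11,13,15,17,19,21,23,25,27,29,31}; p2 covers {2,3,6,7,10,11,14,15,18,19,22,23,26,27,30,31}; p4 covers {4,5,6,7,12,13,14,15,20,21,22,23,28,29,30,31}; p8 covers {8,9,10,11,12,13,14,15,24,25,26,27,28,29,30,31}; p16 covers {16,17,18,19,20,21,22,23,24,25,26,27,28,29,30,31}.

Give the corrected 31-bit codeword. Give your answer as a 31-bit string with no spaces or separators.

1001001000000111001000010011001

s1 (pos 1,3,5,7,9,11,13,15,17,19,21,23,25,27,29,31): 1⊕0⊕0⊕1⊕0⊕0⊕0⊕1⊕0⊕1⊕0⊕0⊕1⊕1⊕0⊕1 = 1
s2 (pos 2,3,6,7,10,11,14,15,18,19,22,23,26,27,30,31): 0⊕0⊕0⊕1⊕0⊕0⊕1⊕1⊕0⊕1⊕0⊕0⊕0⊕1⊕0⊕1 = 0
s4 (pos 4,5,6,7,12,13,14,15,20,21,22,23,28,29,30,31): 1⊕0⊕0⊕1⊕0⊕0⊕1⊕1⊕0⊕0⊕0⊕0⊕1⊕0⊕0⊕1 = 0
s8 (pos 8,9,10,11,12,13,14,15,24,25,26,27,28,29,30,31): 0⊕0⊕0⊕0⊕0⊕0⊕1⊕1⊕1⊕1⊕0⊕1⊕1⊕0⊕0⊕1 = 1
s16 (pos 16,17,18,19,20,21,22,23,24,25,26,27,28,29,30,31): 1⊕0⊕0⊕1⊕0⊕0⊕0⊕0⊕1⊕1⊕0⊕1⊕1⊕0⊕0⊕1 = 1
Syndrome s16…s1 = 11001 → error at position 25.
Flip position 25: 1001001000000111001000011011001 → 1001001000000111001000010011001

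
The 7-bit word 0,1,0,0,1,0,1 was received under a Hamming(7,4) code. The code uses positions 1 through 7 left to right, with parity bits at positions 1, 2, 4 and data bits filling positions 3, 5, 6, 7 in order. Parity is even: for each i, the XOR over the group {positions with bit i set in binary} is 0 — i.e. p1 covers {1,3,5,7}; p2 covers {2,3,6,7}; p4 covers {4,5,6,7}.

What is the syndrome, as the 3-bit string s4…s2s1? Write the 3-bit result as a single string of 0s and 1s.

s1 (pos 1,3,5,7): 0⊕0⊕1⊕1 = 0
s2 (pos 2,3,6,7): 1⊕0⊕0⊕1 = 0
s4 (pos 4,5,6,7): 0⊕1⊕0⊕1 = 0
Syndrome s4…s1 = 000 → no error.

000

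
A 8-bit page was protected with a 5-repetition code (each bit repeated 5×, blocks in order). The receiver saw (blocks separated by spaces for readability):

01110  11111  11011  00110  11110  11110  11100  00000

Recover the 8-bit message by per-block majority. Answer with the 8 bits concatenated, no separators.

Block 1 (01110): 3 ones → 1
Block 2 (11111): 5 ones → 1
Block 3 (11011): 4 ones → 1
Block 4 (00110): 2 ones → 0
Block 5 (11110): 4 ones → 1
Block 6 (11110): 4 ones → 1
Block 7 (11100): 3 ones → 1
Block 8 (00000): 0 ones → 0

11101110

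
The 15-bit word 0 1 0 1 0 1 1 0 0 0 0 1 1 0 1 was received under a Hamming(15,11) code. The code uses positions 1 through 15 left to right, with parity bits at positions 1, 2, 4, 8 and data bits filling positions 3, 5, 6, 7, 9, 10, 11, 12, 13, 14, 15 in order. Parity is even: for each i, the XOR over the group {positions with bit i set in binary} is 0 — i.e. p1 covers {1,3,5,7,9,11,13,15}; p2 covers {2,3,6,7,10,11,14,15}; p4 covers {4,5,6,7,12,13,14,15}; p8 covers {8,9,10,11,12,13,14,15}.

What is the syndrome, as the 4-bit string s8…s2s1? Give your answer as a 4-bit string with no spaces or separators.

s1 (pos 1,3,5,7,9,11,13,15): 0⊕0⊕0⊕1⊕0⊕0⊕1⊕1 = 1
s2 (pos 2,3,6,7,10,11,14,15): 1⊕0⊕1⊕1⊕0⊕0⊕0⊕1 = 0
s4 (pos 4,5,6,7,12,13,14,15): 1⊕0⊕1⊕1⊕1⊕1⊕0⊕1 = 0
s8 (pos 8,9,10,11,12,13,14,15): 0⊕0⊕0⊕0⊕1⊕1⊕0⊕1 = 1
Syndrome s8…s1 = 1001 → error at position 9.

1001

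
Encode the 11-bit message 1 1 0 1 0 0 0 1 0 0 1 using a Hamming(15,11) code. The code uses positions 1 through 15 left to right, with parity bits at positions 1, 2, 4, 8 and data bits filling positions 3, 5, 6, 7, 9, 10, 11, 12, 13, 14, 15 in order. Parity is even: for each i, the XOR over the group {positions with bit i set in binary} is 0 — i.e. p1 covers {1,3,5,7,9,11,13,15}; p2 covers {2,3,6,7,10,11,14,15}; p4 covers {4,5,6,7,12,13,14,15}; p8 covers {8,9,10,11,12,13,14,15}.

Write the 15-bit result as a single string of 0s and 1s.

Place data at non-parity positions: p1 p2 1 p4 1 0 1 p8 0 0 0 1 0 0 1
p1 (pos 1,3,5,7,9,11,13,15): XOR of data positions = 1⊕1⊕1⊕0⊕0⊕0⊕1 = 0
p2 (pos 2,3,6,7,10,11,14,15): XOR of data positions = 1⊕0⊕1⊕0⊕0⊕0⊕1 = 1
p4 (pos 4,5,6,7,12,13,14,15): XOR of data positions = 1⊕0⊕1⊕1⊕0⊕0⊕1 = 0
p8 (pos 8,9,10,11,12,13,14,15): XOR of data positions = 0⊕0⊕0⊕1⊕0⊕0⊕1 = 0
Codeword: 011010100001001

011010100001001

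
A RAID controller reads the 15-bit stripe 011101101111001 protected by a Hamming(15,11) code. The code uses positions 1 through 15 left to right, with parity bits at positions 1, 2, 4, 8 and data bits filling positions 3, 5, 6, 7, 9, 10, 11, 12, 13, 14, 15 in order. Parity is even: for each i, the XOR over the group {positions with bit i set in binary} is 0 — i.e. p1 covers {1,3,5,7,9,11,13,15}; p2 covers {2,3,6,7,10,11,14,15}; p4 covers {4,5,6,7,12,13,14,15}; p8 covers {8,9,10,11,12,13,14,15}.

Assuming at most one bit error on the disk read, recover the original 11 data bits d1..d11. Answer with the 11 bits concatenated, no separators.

10111111000

s1 (pos 1,3,5,7,9,11,13,15): 0⊕1⊕0⊕1⊕1⊕1⊕0⊕1 = 1
s2 (pos 2,3,6,7,10,11,14,15): 1⊕1⊕1⊕1⊕1⊕1⊕0⊕1 = 1
s4 (pos 4,5,6,7,12,13,14,15): 1⊕0⊕1⊕1⊕1⊕0⊕0⊕1 = 1
s8 (pos 8,9,10,11,12,13,14,15): 0⊕1⊕1⊕1⊕1⊕0⊕0⊕1 = 1
Syndrome s8…s1 = 1111 → error at position 15.
Flip position 15: 011101101111001 → 011101101111000
Read data bits from positions 3,5,6,7,9,10,11,12,13,14,15: 10111111000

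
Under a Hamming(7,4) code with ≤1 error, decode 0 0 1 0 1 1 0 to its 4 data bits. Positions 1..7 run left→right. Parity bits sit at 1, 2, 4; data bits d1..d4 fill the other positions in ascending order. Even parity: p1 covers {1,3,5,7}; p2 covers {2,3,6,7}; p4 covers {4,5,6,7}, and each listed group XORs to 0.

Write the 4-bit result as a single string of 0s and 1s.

s1 (pos 1,3,5,7): 0⊕1⊕1⊕0 = 0
s2 (pos 2,3,6,7): 0⊕1⊕1⊕0 = 0
s4 (pos 4,5,6,7): 0⊕1⊕1⊕0 = 0
Syndrome s4…s1 = 000 → no error.
Read data bits from positions 3,5,6,7: 1110

1110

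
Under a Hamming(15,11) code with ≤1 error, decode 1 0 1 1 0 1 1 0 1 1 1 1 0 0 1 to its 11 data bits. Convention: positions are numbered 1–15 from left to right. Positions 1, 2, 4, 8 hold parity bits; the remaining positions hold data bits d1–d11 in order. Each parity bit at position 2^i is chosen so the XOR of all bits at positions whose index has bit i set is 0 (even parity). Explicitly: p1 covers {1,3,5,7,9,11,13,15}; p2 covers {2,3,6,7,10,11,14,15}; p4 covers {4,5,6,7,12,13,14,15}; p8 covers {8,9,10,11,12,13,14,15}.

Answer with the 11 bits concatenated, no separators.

s1 (pos 1,3,5,7,9,11,13,15): 1⊕1⊕0⊕1⊕1⊕1⊕0⊕1 = 0
s2 (pos 2,3,6,7,10,11,14,15): 0⊕1⊕1⊕1⊕1⊕1⊕0⊕1 = 0
s4 (pos 4,5,6,7,12,13,14,15): 1⊕0⊕1⊕1⊕1⊕0⊕0⊕1 = 1
s8 (pos 8,9,10,11,12,13,14,15): 0⊕1⊕1⊕1⊕1⊕0⊕0⊕1 = 1
Syndrome s8…s1 = 1100 → error at position 12.
Flip position 12: 101101101111001 → 101101101110001
Read data bits from positions 3,5,6,7,9,10,11,12,13,14,15: 10111110001

10111110001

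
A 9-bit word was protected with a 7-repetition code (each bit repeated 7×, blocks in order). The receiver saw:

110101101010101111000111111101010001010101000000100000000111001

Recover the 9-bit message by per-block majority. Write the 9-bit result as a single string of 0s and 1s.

Block 1 (1101011): 5 ones → 1
Block 2 (0101010): 3 ones → 0
Block 3 (1111000): 4 ones → 1
Block 4 (1111111): 7 ones → 1
Block 5 (0101000): 2 ones → 0
Block 6 (1010101): 4 ones → 1
Block 7 (0000001): 1 one → 0
Block 8 (0000000): 0 ones → 0
Block 9 (0111001): 4 ones → 1

101101001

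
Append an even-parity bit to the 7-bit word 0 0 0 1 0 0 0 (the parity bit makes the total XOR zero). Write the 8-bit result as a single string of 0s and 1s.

XOR of the 7 data bits: 0⊕0⊕0⊕1⊕0⊕0⊕0 = 1
Parity bit = 1 (so all 8 bits XOR to 0).

00010001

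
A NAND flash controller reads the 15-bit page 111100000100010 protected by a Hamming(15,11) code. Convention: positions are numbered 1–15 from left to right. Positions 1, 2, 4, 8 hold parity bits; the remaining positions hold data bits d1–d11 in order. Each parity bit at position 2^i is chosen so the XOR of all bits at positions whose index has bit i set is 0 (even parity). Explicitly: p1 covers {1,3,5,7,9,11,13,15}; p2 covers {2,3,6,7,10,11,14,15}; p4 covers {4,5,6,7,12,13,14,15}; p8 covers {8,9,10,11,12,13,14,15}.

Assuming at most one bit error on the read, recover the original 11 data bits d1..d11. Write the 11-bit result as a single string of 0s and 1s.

10000100010

s1 (pos 1,3,5,7,9,11,13,15): 1⊕1⊕0⊕0⊕0⊕0⊕0⊕0 = 0
s2 (pos 2,3,6,7,10,11,14,15): 1⊕1⊕0⊕0⊕1⊕0⊕1⊕0 = 0
s4 (pos 4,5,6,7,12,13,14,15): 1⊕0⊕0⊕0⊕0⊕0⊕1⊕0 = 0
s8 (pos 8,9,10,11,12,13,14,15): 0⊕0⊕1⊕0⊕0⊕0⊕1⊕0 = 0
Syndrome s8…s1 = 0000 → no error.
Read data bits from positions 3,5,6,7,9,10,11,12,13,14,15: 10000100010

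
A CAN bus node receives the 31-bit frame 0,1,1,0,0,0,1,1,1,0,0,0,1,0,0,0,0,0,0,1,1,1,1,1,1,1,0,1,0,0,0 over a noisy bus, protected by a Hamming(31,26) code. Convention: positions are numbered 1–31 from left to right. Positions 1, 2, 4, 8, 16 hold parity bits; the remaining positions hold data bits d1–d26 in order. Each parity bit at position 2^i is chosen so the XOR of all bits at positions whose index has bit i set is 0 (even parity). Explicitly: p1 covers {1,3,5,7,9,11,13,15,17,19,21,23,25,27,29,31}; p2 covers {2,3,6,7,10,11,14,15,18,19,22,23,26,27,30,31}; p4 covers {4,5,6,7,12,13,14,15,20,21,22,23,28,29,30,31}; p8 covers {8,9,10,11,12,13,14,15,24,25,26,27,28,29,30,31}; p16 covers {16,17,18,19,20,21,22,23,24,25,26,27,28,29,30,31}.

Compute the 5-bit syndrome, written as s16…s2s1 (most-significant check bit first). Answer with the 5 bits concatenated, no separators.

s1 (pos 1,3,5,7,9,11,13,15,17,19,21,23,25,27,29,31): 0⊕1⊕0⊕1⊕1⊕0⊕1⊕0⊕0⊕0⊕1⊕1⊕1⊕0⊕0⊕0 = 1
s2 (pos 2,3,6,7,10,11,14,15,18,19,22,23,26,27,30,31): 1⊕1⊕0⊕1⊕0⊕0⊕0⊕0⊕0⊕0⊕1⊕1⊕1⊕0⊕0⊕0 = 0
s4 (pos 4,5,6,7,12,13,14,15,20,21,22,23,28,29,30,31): 0⊕0⊕0⊕1⊕0⊕1⊕0⊕0⊕1⊕1⊕1⊕1⊕1⊕0⊕0⊕0 = 1
s8 (pos 8,9,10,11,12,13,14,15,24,25,26,27,28,29,30,31): 1⊕1⊕0⊕0⊕0⊕1⊕0⊕0⊕1⊕1⊕1⊕0⊕1⊕0⊕0⊕0 = 1
s16 (pos 16,17,18,19,20,21,22,23,24,25,26,27,28,29,30,31): 0⊕0⊕0⊕0⊕1⊕1⊕1⊕1⊕1⊕1⊕1⊕0⊕1⊕0⊕0⊕0 = 0
Syndrome s16…s1 = 01101 → error at position 13.

01101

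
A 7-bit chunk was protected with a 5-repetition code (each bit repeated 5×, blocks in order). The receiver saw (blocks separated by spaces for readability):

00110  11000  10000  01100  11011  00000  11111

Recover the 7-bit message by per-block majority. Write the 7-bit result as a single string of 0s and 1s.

Block 1 (00110): 2 ones → 0
Block 2 (11000): 2 ones → 0
Block 3 (10000): 1 one → 0
Block 4 (01100): 2 ones → 0
Block 5 (11011): 4 ones → 1
Block 6 (00000): 0 ones → 0
Block 7 (11111): 5 ones → 1

0000101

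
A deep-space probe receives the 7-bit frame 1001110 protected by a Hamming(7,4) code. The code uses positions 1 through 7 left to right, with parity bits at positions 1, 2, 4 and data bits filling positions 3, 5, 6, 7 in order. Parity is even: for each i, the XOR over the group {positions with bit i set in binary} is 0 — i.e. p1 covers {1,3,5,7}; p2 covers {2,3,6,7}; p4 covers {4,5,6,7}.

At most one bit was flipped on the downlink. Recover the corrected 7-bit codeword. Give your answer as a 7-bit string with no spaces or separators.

1001100

s1 (pos 1,3,5,7): 1⊕0⊕1⊕0 = 0
s2 (pos 2,3,6,7): 0⊕0⊕1⊕0 = 1
s4 (pos 4,5,6,7): 1⊕1⊕1⊕0 = 1
Syndrome s4…s1 = 110 → error at position 6.
Flip position 6: 1001110 → 1001100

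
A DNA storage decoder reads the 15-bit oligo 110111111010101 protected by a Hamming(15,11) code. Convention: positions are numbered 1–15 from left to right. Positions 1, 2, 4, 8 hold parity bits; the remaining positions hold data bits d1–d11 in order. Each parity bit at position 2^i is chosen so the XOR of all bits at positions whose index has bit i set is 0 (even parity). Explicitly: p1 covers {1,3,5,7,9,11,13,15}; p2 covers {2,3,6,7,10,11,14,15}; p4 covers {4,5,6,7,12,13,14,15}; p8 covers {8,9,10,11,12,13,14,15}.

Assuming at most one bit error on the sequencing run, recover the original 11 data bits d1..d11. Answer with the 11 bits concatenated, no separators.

01111000101

s1 (pos 1,3,5,7,9,11,13,15): 1⊕0⊕1⊕1⊕1⊕1⊕1⊕1 = 1
s2 (pos 2,3,6,7,10,11,14,15): 1⊕0⊕1⊕1⊕0⊕1⊕0⊕1 = 1
s4 (pos 4,5,6,7,12,13,14,15): 1⊕1⊕1⊕1⊕0⊕1⊕0⊕1 = 0
s8 (pos 8,9,10,11,12,13,14,15): 1⊕1⊕0⊕1⊕0⊕1⊕0⊕1 = 1
Syndrome s8…s1 = 1011 → error at position 11.
Flip position 11: 110111111010101 → 110111111000101
Read data bits from positions 3,5,6,7,9,10,11,12,13,14,15: 01111000101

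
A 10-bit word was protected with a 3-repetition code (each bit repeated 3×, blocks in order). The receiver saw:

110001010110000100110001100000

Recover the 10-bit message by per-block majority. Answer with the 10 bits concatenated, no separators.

Block 1 (110): 2 ones → 1
Block 2 (001): 1 one → 0
Block 3 (010): 1 one → 0
Block 4 (110): 2 ones → 1
Block 5 (000): 0 ones → 0
Block 6 (100): 1 one → 0
Block 7 (110): 2 ones → 1
Block 8 (001): 1 one → 0
Block 9 (100): 1 one → 0
Block 10 (000): 0 ones → 0

1001001000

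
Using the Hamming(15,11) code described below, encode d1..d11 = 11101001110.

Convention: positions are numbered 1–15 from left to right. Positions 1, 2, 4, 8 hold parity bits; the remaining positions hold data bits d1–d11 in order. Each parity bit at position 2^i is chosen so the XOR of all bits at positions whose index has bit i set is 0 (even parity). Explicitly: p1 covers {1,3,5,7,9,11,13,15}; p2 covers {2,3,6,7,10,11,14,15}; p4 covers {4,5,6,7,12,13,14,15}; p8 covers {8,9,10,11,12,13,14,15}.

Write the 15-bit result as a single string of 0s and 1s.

011111001001110

Place data at non-parity positions: p1 p2 1 p4 1 1 0 p8 1 0 0 1 1 1 0
p1 (pos 1,3,5,7,9,11,13,15): XOR of data positions = 1⊕1⊕0⊕1⊕0⊕1⊕0 = 0
p2 (pos 2,3,6,7,10,11,14,15): XOR of data positions = 1⊕1⊕0⊕0⊕0⊕1⊕0 = 1
p4 (pos 4,5,6,7,12,13,14,15): XOR of data positions = 1⊕1⊕0⊕1⊕1⊕1⊕0 = 1
p8 (pos 8,9,10,11,12,13,14,15): XOR of data positions = 1⊕0⊕0⊕1⊕1⊕1⊕0 = 0
Codeword: 011111001001110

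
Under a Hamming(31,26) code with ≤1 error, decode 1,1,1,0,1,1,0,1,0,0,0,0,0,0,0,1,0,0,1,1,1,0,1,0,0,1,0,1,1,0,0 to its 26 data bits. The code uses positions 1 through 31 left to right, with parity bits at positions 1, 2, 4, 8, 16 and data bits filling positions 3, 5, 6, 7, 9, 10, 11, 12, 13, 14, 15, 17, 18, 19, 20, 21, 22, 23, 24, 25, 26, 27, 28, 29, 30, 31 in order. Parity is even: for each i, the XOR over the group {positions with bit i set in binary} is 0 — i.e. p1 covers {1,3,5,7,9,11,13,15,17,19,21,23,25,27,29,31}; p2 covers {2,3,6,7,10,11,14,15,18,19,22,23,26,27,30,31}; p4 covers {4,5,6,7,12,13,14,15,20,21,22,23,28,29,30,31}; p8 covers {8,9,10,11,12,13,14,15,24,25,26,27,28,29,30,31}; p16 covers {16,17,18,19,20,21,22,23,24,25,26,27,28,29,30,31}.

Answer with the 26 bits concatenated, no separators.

s1 (pos 1,3,5,7,9,11,13,15,17,19,21,23,25,27,29,31): 1⊕1⊕1⊕0⊕0⊕0⊕0⊕0⊕0⊕1⊕1⊕1⊕0⊕0⊕1⊕0 = 1
s2 (pos 2,3,6,7,10,11,14,15,18,19,22,23,26,27,30,31): 1⊕1⊕1⊕0⊕0⊕0⊕0⊕0⊕0⊕1⊕0⊕1⊕1⊕0⊕0⊕0 = 0
s4 (pos 4,5,6,7,12,13,14,15,20,21,22,23,28,29,30,31): 0⊕1⊕1⊕0⊕0⊕0⊕0⊕0⊕1⊕1⊕0⊕1⊕1⊕1⊕0⊕0 = 1
s8 (pos 8,9,10,11,12,13,14,15,24,25,26,27,28,29,30,31): 1⊕0⊕0⊕0⊕0⊕0⊕0⊕0⊕0⊕0⊕1⊕0⊕1⊕1⊕0⊕0 = 0
s16 (pos 16,17,18,19,20,21,22,23,24,25,26,27,28,29,30,31): 1⊕0⊕0⊕1⊕1⊕1⊕0⊕1⊕0⊕0⊕1⊕0⊕1⊕1⊕0⊕0 = 0
Syndrome s16…s1 = 00101 → error at position 5.
Flip position 5: 1110110100000001001110100101100 → 1110010100000001001110100101100
Read data bits from positions 3,5,6,7,9,10,11,12,13,14,15,17,18,19,20,21,22,23,24,25,26,27,28,29,30,31: 10100000000001110100101100

10100000000001110100101100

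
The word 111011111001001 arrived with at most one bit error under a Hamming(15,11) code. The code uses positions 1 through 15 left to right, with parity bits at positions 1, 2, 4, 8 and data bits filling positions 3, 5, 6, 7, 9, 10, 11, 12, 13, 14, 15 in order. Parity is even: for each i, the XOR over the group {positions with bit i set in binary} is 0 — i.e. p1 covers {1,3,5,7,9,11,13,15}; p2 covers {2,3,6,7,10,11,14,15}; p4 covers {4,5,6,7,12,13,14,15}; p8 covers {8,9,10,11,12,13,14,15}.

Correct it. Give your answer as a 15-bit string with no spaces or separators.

111010111001001

s1 (pos 1,3,5,7,9,11,13,15): 1⊕1⊕1⊕1⊕1⊕0⊕0⊕1 = 0
s2 (pos 2,3,6,7,10,11,14,15): 1⊕1⊕1⊕1⊕0⊕0⊕0⊕1 = 1
s4 (pos 4,5,6,7,12,13,14,15): 0⊕1⊕1⊕1⊕1⊕0⊕0⊕1 = 1
s8 (pos 8,9,10,11,12,13,14,15): 1⊕1⊕0⊕0⊕1⊕0⊕0⊕1 = 0
Syndrome s8…s1 = 0110 → error at position 6.
Flip position 6: 111011111001001 → 111010111001001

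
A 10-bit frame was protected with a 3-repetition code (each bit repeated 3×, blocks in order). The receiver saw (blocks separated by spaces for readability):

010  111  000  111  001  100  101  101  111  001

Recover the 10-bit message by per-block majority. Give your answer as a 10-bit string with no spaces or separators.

Block 1 (010): 1 one → 0
Block 2 (111): 3 ones → 1
Block 3 (000): 0 ones → 0
Block 4 (111): 3 ones → 1
Block 5 (001): 1 one → 0
Block 6 (100): 1 one → 0
Block 7 (101): 2 ones → 1
Block 8 (101): 2 ones → 1
Block 9 (111): 3 ones → 1
Block 10 (001): 1 one → 0

0101001110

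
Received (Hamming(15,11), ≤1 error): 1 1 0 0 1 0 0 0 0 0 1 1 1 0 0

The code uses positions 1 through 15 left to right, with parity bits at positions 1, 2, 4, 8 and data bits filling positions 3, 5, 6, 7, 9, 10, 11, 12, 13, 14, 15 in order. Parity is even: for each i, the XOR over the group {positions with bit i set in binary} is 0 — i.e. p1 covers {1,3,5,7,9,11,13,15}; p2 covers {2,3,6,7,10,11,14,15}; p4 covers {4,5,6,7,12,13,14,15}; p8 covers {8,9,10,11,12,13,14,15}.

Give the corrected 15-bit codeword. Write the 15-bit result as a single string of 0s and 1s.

s1 (pos 1,3,5,7,9,11,13,15): 1⊕0⊕1⊕0⊕0⊕1⊕1⊕0 = 0
s2 (pos 2,3,6,7,10,11,14,15): 1⊕0⊕0⊕0⊕0⊕1⊕0⊕0 = 0
s4 (pos 4,5,6,7,12,13,14,15): 0⊕1⊕0⊕0⊕1⊕1⊕0⊕0 = 1
s8 (pos 8,9,10,11,12,13,14,15): 0⊕0⊕0⊕1⊕1⊕1⊕0⊕0 = 1
Syndrome s8…s1 = 1100 → error at position 12.
Flip position 12: 110010000011100 → 110010000010100

110010000010100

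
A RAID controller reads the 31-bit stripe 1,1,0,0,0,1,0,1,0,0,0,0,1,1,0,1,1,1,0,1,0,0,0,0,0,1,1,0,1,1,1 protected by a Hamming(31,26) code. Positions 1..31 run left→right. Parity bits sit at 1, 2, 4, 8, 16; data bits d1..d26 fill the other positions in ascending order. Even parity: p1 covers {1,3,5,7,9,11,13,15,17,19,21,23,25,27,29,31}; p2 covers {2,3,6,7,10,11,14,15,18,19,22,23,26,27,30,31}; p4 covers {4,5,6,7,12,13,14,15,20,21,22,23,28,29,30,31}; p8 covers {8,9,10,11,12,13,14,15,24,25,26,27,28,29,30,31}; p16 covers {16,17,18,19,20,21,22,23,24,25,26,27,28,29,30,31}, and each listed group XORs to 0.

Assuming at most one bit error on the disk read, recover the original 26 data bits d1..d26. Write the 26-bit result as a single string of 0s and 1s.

s1 (pos 1,3,5,7,9,11,13,15,17,19,21,23,25,27,29,31): 1⊕0⊕0⊕0⊕0⊕0⊕1⊕0⊕1⊕0⊕0⊕0⊕0⊕1⊕1⊕1 = 0
s2 (pos 2,3,6,7,10,11,14,15,18,19,22,23,26,27,30,31): 1⊕0⊕1⊕0⊕0⊕0⊕1⊕0⊕1⊕0⊕0⊕0⊕1⊕1⊕1⊕1 = 0
s4 (pos 4,5,6,7,12,13,14,15,20,21,22,23,28,29,30,31): 0⊕0⊕1⊕0⊕0⊕1⊕1⊕0⊕1⊕0⊕0⊕0⊕0⊕1⊕1⊕1 = 1
s8 (pos 8,9,10,11,12,13,14,15,24,25,26,27,28,29,30,31): 1⊕0⊕0⊕0⊕0⊕1⊕1⊕0⊕0⊕0⊕1⊕1⊕0⊕1⊕1⊕1 = 0
s16 (pos 16,17,18,19,20,21,22,23,24,25,26,27,28,29,30,31): 1⊕1⊕1⊕0⊕1⊕0⊕0⊕0⊕0⊕0⊕1⊕1⊕0⊕1⊕1⊕1 = 1
Syndrome s16…s1 = 10100 → error at position 20.
Flip position 20: 1100010100001101110100000110111 → 1100010100001101110000000110111
Read data bits from positions 3,5,6,7,9,10,11,12,13,14,15,17,18,19,20,21,22,23,24,25,26,27,28,29,30,31: 00100000110110000000110111

00100000110110000000110111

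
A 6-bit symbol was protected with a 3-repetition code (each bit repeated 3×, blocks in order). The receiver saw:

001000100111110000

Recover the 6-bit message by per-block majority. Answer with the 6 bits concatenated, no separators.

000110

Block 1 (001): 1 one → 0
Block 2 (000): 0 ones → 0
Block 3 (100): 1 one → 0
Block 4 (111): 3 ones → 1
Block 5 (110): 2 ones → 1
Block 6 (000): 0 ones → 0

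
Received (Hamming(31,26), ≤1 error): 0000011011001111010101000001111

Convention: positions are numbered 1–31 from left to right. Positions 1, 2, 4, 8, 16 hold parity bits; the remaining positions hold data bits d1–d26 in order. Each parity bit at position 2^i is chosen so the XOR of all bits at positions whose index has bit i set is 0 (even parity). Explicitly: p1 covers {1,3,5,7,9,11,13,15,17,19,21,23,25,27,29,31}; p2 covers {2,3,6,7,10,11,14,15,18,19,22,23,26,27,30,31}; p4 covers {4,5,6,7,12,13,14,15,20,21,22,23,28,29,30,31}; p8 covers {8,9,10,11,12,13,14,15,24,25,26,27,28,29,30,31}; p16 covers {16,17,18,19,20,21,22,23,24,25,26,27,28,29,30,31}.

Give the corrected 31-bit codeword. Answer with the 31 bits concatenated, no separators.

s1 (pos 1,3,5,7,9,11,13,15,17,19,21,23,25,27,29,31): 0⊕0⊕0⊕1⊕1⊕0⊕1⊕1⊕0⊕0⊕0⊕0⊕0⊕0⊕1⊕1 = 0
s2 (pos 2,3,6,7,10,11,14,15,18,19,22,23,26,27,30,31): 0⊕0⊕1⊕1⊕1⊕0⊕1⊕1⊕1⊕0⊕1⊕0⊕0⊕0⊕1⊕1 = 1
s4 (pos 4,5,6,7,12,13,14,15,20,21,22,23,28,29,30,31): 0⊕0⊕1⊕1⊕0⊕1⊕1⊕1⊕1⊕0⊕1⊕0⊕1⊕1⊕1⊕1 = 1
s8 (pos 8,9,10,11,12,13,14,15,24,25,26,27,28,29,30,31): 0⊕1⊕1⊕0⊕0⊕1⊕1⊕1⊕0⊕0⊕0⊕0⊕1⊕1⊕1⊕1 = 1
s16 (pos 16,17,18,19,20,21,22,23,24,25,26,27,28,29,30,31): 1⊕0⊕1⊕0⊕1⊕0⊕1⊕0⊕0⊕0⊕0⊕0⊕1⊕1⊕1⊕1 = 0
Syndrome s16…s1 = 01110 → error at position 14.
Flip position 14: 0000011011001111010101000001111 → 0000011011001011010101000001111

0000011011001011010101000001111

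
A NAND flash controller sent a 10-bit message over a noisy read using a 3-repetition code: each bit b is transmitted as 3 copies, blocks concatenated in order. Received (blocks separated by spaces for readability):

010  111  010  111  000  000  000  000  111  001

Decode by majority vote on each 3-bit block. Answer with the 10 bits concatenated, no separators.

0101000010

Block 1 (010): 1 one → 0
Block 2 (111): 3 ones → 1
Block 3 (010): 1 one → 0
Block 4 (111): 3 ones → 1
Block 5 (000): 0 ones → 0
Block 6 (000): 0 ones → 0
Block 7 (000): 0 ones → 0
Block 8 (000): 0 ones → 0
Block 9 (111): 3 ones → 1
Block 10 (001): 1 one → 0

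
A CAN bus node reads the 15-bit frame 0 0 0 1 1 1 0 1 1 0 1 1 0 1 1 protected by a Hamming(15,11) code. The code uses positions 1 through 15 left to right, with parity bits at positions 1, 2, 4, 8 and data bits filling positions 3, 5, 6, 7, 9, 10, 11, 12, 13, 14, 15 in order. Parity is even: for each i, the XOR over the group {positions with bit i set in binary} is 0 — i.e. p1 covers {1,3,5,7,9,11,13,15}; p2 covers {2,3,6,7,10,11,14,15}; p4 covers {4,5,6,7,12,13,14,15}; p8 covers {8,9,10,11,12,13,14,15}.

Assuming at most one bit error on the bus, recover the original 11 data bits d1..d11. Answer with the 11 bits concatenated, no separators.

01101011011

s1 (pos 1,3,5,7,9,11,13,15): 0⊕0⊕1⊕0⊕1⊕1⊕0⊕1 = 0
s2 (pos 2,3,6,7,10,11,14,15): 0⊕0⊕1⊕0⊕0⊕1⊕1⊕1 = 0
s4 (pos 4,5,6,7,12,13,14,15): 1⊕1⊕1⊕0⊕1⊕0⊕1⊕1 = 0
s8 (pos 8,9,10,11,12,13,14,15): 1⊕1⊕0⊕1⊕1⊕0⊕1⊕1 = 0
Syndrome s8…s1 = 0000 → no error.
Read data bits from positions 3,5,6,7,9,10,11,12,13,14,15: 01101011011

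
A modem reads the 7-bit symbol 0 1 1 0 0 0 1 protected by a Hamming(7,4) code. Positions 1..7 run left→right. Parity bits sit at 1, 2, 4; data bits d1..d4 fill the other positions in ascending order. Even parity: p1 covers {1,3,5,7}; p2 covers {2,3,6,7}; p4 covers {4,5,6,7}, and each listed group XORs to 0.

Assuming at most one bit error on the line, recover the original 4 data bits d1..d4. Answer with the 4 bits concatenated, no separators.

1011

s1 (pos 1,3,5,7): 0⊕1⊕0⊕1 = 0
s2 (pos 2,3,6,7): 1⊕1⊕0⊕1 = 1
s4 (pos 4,5,6,7): 0⊕0⊕0⊕1 = 1
Syndrome s4…s1 = 110 → error at position 6.
Flip position 6: 0110001 → 0110011
Read data bits from positions 3,5,6,7: 1011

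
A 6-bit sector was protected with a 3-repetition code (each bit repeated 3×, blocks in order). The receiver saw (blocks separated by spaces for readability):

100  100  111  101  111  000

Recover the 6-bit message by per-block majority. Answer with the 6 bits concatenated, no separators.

Block 1 (100): 1 one → 0
Block 2 (100): 1 one → 0
Block 3 (111): 3 ones → 1
Block 4 (101): 2 ones → 1
Block 5 (111): 3 ones → 1
Block 6 (000): 0 ones → 0

001110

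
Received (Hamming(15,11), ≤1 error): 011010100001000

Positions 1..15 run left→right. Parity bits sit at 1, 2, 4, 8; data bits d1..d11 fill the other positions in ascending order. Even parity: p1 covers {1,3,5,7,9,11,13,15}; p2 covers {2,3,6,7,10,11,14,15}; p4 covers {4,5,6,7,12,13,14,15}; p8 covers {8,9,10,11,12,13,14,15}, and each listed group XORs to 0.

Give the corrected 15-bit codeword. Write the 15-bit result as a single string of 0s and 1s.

011010100001001

s1 (pos 1,3,5,7,9,11,13,15): 0⊕1⊕1⊕1⊕0⊕0⊕0⊕0 = 1
s2 (pos 2,3,6,7,10,11,14,15): 1⊕1⊕0⊕1⊕0⊕0⊕0⊕0 = 1
s4 (pos 4,5,6,7,12,13,14,15): 0⊕1⊕0⊕1⊕1⊕0⊕0⊕0 = 1
s8 (pos 8,9,10,11,12,13,14,15): 0⊕0⊕0⊕0⊕1⊕0⊕0⊕0 = 1
Syndrome s8…s1 = 1111 → error at position 15.
Flip position 15: 011010100001000 → 011010100001001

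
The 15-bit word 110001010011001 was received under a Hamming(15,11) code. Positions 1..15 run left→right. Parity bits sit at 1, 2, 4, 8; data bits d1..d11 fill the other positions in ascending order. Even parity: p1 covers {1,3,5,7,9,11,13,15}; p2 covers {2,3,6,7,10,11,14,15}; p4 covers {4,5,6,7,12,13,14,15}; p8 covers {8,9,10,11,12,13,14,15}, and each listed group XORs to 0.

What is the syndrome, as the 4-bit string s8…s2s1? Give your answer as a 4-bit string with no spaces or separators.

s1 (pos 1,3,5,7,9,11,13,15): 1⊕0⊕0⊕0⊕0⊕1⊕0⊕1 = 1
s2 (pos 2,3,6,7,10,11,14,15): 1⊕0⊕1⊕0⊕0⊕1⊕0⊕1 = 0
s4 (pos 4,5,6,7,12,13,14,15): 0⊕0⊕1⊕0⊕1⊕0⊕0⊕1 = 1
s8 (pos 8,9,10,11,12,13,14,15): 1⊕0⊕0⊕1⊕1⊕0⊕0⊕1 = 0
Syndrome s8…s1 = 0101 → error at position 5.

0101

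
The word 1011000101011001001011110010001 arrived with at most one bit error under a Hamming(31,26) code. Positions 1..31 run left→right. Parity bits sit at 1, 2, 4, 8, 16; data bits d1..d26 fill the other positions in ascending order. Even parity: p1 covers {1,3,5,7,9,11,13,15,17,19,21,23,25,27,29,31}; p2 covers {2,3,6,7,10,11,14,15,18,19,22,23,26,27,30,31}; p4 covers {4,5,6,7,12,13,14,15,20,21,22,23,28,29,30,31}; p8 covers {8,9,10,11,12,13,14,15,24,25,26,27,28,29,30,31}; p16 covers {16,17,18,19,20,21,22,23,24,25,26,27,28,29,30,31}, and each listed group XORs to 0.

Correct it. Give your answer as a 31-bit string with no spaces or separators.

s1 (pos 1,3,5,7,9,11,13,15,17,19,21,23,25,27,29,31): 1⊕1⊕0⊕0⊕0⊕0⊕1⊕0⊕0⊕1⊕1⊕1⊕0⊕1⊕0⊕1 = 0
s2 (pos 2,3,6,7,10,11,14,15,18,19,22,23,26,27,30,31): 0⊕1⊕0⊕0⊕1⊕0⊕0⊕0⊕0⊕1⊕1⊕1⊕0⊕1⊕0⊕1 = 1
s4 (pos 4,5,6,7,12,13,14,15,20,21,22,23,28,29,30,31): 1⊕0⊕0⊕0⊕1⊕1⊕0⊕0⊕0⊕1⊕1⊕1⊕0⊕0⊕0⊕1 = 1
s8 (pos 8,9,10,11,12,13,14,15,24,25,26,27,28,29,30,31): 1⊕0⊕1⊕0⊕1⊕1⊕0⊕0⊕1⊕0⊕0⊕1⊕0⊕0⊕0⊕1 = 1
s16 (pos 16,17,18,19,20,21,22,23,24,25,26,27,28,29,30,31): 1⊕0⊕0⊕1⊕0⊕1⊕1⊕1⊕1⊕0⊕0⊕1⊕0⊕0⊕0⊕1 = 0
Syndrome s16…s1 = 01110 → error at position 14.
Flip position 14: 1011000101011001001011110010001 → 1011000101011101001011110010001

1011000101011101001011110010001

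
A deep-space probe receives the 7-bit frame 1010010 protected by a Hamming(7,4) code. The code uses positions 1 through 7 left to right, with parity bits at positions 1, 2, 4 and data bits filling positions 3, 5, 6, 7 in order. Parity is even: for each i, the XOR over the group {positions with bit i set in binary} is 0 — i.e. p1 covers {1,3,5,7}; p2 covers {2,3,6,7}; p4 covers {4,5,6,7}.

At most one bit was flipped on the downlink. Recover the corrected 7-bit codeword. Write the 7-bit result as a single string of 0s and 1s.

s1 (pos 1,3,5,7): 1⊕1⊕0⊕0 = 0
s2 (pos 2,3,6,7): 0⊕1⊕1⊕0 = 0
s4 (pos 4,5,6,7): 0⊕0⊕1⊕0 = 1
Syndrome s4…s1 = 100 → error at position 4.
Flip position 4: 1010010 → 1011010

1011010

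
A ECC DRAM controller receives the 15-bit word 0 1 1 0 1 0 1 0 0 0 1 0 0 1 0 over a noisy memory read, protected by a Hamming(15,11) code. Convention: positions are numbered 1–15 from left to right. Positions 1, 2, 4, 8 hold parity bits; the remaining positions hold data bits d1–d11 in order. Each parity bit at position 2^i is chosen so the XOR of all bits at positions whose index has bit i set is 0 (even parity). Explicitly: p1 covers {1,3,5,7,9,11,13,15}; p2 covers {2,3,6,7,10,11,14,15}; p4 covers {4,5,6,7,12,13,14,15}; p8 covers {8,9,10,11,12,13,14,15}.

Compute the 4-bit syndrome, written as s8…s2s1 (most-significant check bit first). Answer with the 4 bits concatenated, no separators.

0110

s1 (pos 1,3,5,7,9,11,13,15): 0⊕1⊕1⊕1⊕0⊕1⊕0⊕0 = 0
s2 (pos 2,3,6,7,10,11,14,15): 1⊕1⊕0⊕1⊕0⊕1⊕1⊕0 = 1
s4 (pos 4,5,6,7,12,13,14,15): 0⊕1⊕0⊕1⊕0⊕0⊕1⊕0 = 1
s8 (pos 8,9,10,11,12,13,14,15): 0⊕0⊕0⊕1⊕0⊕0⊕1⊕0 = 0
Syndrome s8…s1 = 0110 → error at position 6.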